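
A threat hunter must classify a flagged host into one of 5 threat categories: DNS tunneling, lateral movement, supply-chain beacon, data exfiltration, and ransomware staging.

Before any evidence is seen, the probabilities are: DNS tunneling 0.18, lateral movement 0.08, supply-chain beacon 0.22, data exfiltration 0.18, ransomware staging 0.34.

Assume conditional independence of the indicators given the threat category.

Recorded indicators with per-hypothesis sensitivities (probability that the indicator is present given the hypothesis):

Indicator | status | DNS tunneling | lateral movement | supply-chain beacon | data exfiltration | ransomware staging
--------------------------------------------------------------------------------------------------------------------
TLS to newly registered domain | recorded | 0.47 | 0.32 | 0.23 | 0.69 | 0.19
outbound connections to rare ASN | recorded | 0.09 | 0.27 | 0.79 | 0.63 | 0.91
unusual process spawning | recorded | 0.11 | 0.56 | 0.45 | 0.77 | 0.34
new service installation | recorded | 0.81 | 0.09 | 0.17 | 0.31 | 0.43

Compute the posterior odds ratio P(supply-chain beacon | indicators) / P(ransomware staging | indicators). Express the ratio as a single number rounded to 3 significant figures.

The normalizing constant cancels in an odds ratio, so compute prior × likelihood for the two hypotheses only:
  supply-chain beacon: 0.22 × 0.23 × 0.79 × 0.45 × 0.17 = 0.003058
  ransomware staging: 0.34 × 0.19 × 0.91 × 0.34 × 0.43 = 0.0085945
Odds(supply-chain beacon : ransomware staging) = 0.003058 / 0.0085945 ≈ 0.356.

0.356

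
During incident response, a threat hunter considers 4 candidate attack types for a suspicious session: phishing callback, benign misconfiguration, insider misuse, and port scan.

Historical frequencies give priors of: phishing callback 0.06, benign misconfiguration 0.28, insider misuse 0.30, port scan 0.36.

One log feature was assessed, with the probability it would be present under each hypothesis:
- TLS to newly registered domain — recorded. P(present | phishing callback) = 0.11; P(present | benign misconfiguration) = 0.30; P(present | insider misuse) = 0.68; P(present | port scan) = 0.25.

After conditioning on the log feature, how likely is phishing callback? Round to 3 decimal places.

0.017

Multiply each prior by the likelihood of the log feature:
  phishing callback: 0.06 × 0.11 = 0.0066
  benign misconfiguration: 0.28 × 0.30 = 0.084
  insider misuse: 0.30 × 0.68 = 0.204
  port scan: 0.36 × 0.25 = 0.09
Normalizing constant Z = 0.0066 + 0.084 + 0.204 + 0.09 = 0.3846.
P(phishing callback | evidence) = 0.0066 / 0.3846 ≈ 0.017.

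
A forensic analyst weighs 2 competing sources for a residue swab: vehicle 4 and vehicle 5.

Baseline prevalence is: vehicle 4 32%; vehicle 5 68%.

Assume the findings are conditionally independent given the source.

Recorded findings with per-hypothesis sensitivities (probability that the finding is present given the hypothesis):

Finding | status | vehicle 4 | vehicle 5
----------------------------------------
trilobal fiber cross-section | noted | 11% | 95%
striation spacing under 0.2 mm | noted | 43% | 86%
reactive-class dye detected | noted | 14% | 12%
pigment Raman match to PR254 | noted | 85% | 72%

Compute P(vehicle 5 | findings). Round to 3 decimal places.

Multiply each prior by the joint likelihood of the evidence pattern:
  vehicle 4: 0.32 × 0.11 × 0.43 × 0.14 × 0.85 = 0.0018012
  vehicle 5: 0.68 × 0.95 × 0.86 × 0.12 × 0.72 = 0.048
The unnormalized weights sum to 0.049802.
P(vehicle 5 | evidence) = 0.048 / 0.049802 ≈ 0.964.

0.964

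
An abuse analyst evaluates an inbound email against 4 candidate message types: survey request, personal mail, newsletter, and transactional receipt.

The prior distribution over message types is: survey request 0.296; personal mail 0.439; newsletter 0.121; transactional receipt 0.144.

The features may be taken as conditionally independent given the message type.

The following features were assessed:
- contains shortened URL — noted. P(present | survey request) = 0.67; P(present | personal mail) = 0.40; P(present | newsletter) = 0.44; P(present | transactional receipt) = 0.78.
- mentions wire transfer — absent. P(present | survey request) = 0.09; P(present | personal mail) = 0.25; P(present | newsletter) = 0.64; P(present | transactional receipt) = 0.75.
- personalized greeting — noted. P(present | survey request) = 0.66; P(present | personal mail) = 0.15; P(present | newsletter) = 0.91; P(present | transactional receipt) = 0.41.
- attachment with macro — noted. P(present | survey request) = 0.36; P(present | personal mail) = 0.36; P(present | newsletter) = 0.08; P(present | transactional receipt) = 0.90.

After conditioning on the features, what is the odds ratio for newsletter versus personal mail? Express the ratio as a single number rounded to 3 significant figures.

0.196

The normalizing constant cancels in an odds ratio, so compute prior × likelihood for the two hypotheses only (using 1 − P(present | H) for each absent feature):
  newsletter: 0.121 × 0.44 × (1 − 0.64) × 0.91 × 0.08 = 0.0013953
  personal mail: 0.439 × 0.40 × (1 − 0.25) × 0.15 × 0.36 = 0.0071118
Odds(newsletter : personal mail) = 0.0013953 / 0.0071118 ≈ 0.196.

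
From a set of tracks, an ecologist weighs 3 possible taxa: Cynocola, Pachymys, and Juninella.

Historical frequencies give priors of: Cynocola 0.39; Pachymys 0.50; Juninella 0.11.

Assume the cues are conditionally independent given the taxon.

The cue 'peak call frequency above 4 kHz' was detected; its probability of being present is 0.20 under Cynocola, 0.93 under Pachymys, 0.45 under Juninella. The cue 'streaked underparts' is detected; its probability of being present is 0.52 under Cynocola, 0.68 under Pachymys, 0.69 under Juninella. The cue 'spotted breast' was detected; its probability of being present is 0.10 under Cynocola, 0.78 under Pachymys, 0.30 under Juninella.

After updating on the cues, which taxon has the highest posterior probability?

Pachymys

For each hypothesis, the unnormalized posterior weight is prior × product of the cue likelihoods:
  Cynocola: 0.39 × 0.20 × 0.52 × 0.10 = 0.004056
  Pachymys: 0.50 × 0.93 × 0.68 × 0.78 = 0.24664
  Juninella: 0.11 × 0.45 × 0.69 × 0.30 = 0.010246
The unnormalized weights sum to 0.26094.
P(Cynocola | evidence) ≈ 0.004056 / 0.26094 ≈ 0.016
P(Pachymys | evidence) ≈ 0.24664 / 0.26094 ≈ 0.945
P(Juninella | evidence) ≈ 0.010246 / 0.26094 ≈ 0.039
The largest is 0.945, so Pachymys is most probable.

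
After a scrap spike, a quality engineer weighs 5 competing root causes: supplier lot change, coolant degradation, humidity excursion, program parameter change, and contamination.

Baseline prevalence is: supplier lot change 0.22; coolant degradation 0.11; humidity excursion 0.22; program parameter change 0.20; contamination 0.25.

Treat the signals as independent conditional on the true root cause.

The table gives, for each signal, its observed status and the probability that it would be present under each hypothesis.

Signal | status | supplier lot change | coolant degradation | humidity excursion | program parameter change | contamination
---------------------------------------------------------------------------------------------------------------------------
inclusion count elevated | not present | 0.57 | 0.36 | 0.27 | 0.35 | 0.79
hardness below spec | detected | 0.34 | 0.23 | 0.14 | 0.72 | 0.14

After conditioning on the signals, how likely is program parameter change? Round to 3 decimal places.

By Bayes' rule with conditional independence, the unnormalized weight for each hypothesis is prior × ∏ likelihoods (using 1 − P(present | H) for each absent signal):
  supplier lot change: 0.22 × (1 − 0.57) × 0.34 = 0.032164
  coolant degradation: 0.11 × (1 − 0.36) × 0.23 = 0.016192
  humidity excursion: 0.22 × (1 − 0.27) × 0.14 = 0.022484
  program parameter change: 0.20 × (1 − 0.35) × 0.72 = 0.0936
  contamination: 0.25 × (1 − 0.79) × 0.14 = 0.00735
The unnormalized weights sum to 0.17179.
P(program parameter change | evidence) = 0.0936 / 0.17179 ≈ 0.545.

0.545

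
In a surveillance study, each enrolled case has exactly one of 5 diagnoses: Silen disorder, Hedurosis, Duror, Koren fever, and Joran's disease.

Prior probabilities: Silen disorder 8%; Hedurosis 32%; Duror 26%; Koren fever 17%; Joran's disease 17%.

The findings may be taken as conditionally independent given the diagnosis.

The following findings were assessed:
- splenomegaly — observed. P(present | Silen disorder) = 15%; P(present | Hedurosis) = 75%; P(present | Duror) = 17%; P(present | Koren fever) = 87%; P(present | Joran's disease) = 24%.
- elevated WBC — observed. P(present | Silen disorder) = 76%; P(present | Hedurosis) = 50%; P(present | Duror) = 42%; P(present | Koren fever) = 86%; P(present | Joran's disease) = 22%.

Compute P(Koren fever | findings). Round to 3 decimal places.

For each hypothesis, the unnormalized posterior weight is prior × product of the finding likelihoods:
  Silen disorder: 0.08 × 0.15 × 0.76 = 0.00912
  Hedurosis: 0.32 × 0.75 × 0.50 = 0.12
  Duror: 0.26 × 0.17 × 0.42 = 0.018564
  Koren fever: 0.17 × 0.87 × 0.86 = 0.12719
  Joran's disease: 0.17 × 0.24 × 0.22 = 0.008976
Normalizing constant Z = 0.00912 + 0.12 + 0.018564 + 0.12719 + 0.008976 = 0.28385.
P(Koren fever | evidence) = 0.12719 / 0.28385 ≈ 0.448.

0.448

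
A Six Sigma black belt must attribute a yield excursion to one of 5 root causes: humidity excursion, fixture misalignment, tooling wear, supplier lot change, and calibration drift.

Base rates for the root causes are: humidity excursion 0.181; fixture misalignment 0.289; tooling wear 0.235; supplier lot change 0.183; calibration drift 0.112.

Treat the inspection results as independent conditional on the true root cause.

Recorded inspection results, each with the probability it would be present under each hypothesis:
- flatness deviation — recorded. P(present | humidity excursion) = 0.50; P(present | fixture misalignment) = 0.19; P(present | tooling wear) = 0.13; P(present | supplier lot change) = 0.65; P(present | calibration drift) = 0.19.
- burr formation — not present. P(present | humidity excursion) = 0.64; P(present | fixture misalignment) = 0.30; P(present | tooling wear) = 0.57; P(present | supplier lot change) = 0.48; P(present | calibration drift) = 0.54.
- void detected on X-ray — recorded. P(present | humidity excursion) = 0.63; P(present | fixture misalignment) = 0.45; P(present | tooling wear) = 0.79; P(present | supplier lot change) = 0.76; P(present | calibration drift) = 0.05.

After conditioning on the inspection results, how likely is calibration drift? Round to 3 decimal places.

Multiply each prior by the joint likelihood of the inspection result pattern (using 1 − P(present | H) for each absent inspection result):
  humidity excursion: 0.181 × 0.50 × (1 − 0.64) × 0.63 = 0.020525
  fixture misalignment: 0.289 × 0.19 × (1 − 0.30) × 0.45 = 0.017297
  tooling wear: 0.235 × 0.13 × (1 − 0.57) × 0.79 = 0.010378
  supplier lot change: 0.183 × 0.65 × (1 − 0.48) × 0.76 = 0.047009
  calibration drift: 0.112 × 0.19 × (1 − 0.54) × 0.05 = 0.00048944
Marginal likelihood of the evidence = 0.095698.
P(calibration drift | evidence) = 0.00048944 / 0.095698 ≈ 0.005.

0.005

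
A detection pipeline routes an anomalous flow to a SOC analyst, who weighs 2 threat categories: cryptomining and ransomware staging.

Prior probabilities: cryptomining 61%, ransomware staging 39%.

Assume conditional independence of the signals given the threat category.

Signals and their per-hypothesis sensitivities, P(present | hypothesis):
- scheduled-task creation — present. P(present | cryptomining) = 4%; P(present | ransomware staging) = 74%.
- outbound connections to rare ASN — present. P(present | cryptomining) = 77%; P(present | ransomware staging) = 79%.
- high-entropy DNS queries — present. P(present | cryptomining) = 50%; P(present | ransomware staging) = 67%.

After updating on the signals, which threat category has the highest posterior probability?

Multiply each prior by the joint likelihood of the signal pattern:
  cryptomining: 0.61 × 0.04 × 0.77 × 0.50 = 0.009394
  ransomware staging: 0.39 × 0.74 × 0.79 × 0.67 = 0.15276
The unnormalized weights sum to 0.16215.
P(cryptomining | evidence) ≈ 0.009394 / 0.16215 ≈ 0.058
P(ransomware staging | evidence) ≈ 0.15276 / 0.16215 ≈ 0.942
The largest is 0.942, so ransomware staging is most probable.

ransomware staging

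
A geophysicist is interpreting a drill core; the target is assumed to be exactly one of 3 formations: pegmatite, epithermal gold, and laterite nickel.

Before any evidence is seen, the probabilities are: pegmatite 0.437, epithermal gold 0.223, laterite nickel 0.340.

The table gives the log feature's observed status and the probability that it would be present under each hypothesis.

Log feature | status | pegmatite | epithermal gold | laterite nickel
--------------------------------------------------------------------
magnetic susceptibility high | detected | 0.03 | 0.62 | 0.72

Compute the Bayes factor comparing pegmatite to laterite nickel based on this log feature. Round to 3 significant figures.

The Bayes factor is the ratio of the two likelihoods.
  pegmatite: 0.03
  laterite nickel: 0.72
Bayes factor = 0.03 / 0.72 ≈ 0.0417

0.0417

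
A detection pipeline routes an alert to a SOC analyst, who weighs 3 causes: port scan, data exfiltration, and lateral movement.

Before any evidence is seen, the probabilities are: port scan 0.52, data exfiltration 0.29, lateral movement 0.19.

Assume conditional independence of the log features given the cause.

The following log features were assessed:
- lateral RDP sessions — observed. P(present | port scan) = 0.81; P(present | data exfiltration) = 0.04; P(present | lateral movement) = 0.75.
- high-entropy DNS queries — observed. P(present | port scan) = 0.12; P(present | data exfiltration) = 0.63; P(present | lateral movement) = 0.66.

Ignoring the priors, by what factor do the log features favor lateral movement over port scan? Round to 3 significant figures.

Joint likelihood of the log feature pattern under each hypothesis:
  lateral movement: 0.75 × 0.66 = 0.495
  port scan: 0.81 × 0.12 = 0.0972
Bayes factor = 0.495 / 0.0972 ≈ 5.09

5.09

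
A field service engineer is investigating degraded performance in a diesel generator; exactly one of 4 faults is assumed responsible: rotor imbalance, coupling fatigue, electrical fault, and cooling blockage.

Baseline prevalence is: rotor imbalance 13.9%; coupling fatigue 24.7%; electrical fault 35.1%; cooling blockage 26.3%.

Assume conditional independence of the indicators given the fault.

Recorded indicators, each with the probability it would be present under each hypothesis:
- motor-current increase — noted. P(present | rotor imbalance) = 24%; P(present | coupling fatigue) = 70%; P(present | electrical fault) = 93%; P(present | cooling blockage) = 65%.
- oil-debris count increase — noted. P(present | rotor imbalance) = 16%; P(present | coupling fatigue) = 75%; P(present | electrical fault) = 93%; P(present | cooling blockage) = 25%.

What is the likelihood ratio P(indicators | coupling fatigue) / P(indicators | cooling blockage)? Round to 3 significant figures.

Take the product of per-indicator likelihoods under each hypothesis, then divide.
  coupling fatigue: 0.70 × 0.75 = 0.525
  cooling blockage: 0.65 × 0.25 = 0.1625
Bayes factor = 0.525 / 0.1625 ≈ 3.23

3.23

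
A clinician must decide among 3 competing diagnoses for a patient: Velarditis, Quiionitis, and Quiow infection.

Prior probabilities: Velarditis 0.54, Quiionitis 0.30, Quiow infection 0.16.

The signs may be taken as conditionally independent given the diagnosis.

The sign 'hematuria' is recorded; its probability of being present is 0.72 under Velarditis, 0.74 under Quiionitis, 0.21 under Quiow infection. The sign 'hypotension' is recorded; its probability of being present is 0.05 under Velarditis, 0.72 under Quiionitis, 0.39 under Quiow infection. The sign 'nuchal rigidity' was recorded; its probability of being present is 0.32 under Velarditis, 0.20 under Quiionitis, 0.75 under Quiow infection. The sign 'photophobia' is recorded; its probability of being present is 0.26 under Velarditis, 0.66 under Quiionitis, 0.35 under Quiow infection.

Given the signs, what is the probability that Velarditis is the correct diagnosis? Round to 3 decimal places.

By Bayes' rule with conditional independence, the unnormalized weight for each hypothesis is prior × ∏ likelihoods:
  Velarditis: 0.54 × 0.72 × 0.05 × 0.32 × 0.26 = 0.0016174
  Quiionitis: 0.30 × 0.74 × 0.72 × 0.20 × 0.66 = 0.021099
  Quiow infection: 0.16 × 0.21 × 0.39 × 0.75 × 0.35 = 0.0034398
The unnormalized weights sum to 0.026156.
P(Velarditis | evidence) = 0.0016174 / 0.026156 ≈ 0.062.

0.062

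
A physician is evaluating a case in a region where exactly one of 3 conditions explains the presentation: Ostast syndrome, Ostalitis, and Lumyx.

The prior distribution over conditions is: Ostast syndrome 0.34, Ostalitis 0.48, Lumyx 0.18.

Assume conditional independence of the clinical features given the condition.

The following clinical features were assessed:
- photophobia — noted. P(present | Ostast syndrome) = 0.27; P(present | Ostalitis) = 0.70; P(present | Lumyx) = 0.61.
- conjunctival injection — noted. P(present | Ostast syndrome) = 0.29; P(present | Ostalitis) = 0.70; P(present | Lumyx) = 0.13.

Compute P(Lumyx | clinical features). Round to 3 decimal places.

0.052

By Bayes' rule with conditional independence, the unnormalized weight for each hypothesis is prior × ∏ likelihoods:
  Ostast syndrome: 0.34 × 0.27 × 0.29 = 0.026622
  Ostalitis: 0.48 × 0.70 × 0.70 = 0.2352
  Lumyx: 0.18 × 0.61 × 0.13 = 0.014274
Normalizing constant Z = 0.026622 + 0.2352 + 0.014274 = 0.2761.
P(Lumyx | evidence) = 0.014274 / 0.2761 ≈ 0.052.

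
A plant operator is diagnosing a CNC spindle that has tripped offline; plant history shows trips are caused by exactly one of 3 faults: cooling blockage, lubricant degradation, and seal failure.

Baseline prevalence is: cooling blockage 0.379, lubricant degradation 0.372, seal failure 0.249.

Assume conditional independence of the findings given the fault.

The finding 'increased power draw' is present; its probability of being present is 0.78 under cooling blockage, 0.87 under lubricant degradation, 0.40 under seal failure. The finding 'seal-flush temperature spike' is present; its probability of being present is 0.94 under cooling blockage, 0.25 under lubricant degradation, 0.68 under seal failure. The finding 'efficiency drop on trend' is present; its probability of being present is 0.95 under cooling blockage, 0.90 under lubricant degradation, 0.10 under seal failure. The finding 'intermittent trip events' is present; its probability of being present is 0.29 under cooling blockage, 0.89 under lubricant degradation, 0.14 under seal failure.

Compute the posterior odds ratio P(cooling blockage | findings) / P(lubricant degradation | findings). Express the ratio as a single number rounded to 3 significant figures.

1.18

Posterior odds equal prior odds times the likelihood ratio; only the two competing hypotheses matter.
  cooling blockage: 0.379 × 0.78 × 0.94 × 0.95 × 0.29 = 0.076557
  lubricant degradation: 0.372 × 0.87 × 0.25 × 0.90 × 0.89 = 0.064809
Posterior odds = 0.076557 / 0.064809 ≈ 1.18.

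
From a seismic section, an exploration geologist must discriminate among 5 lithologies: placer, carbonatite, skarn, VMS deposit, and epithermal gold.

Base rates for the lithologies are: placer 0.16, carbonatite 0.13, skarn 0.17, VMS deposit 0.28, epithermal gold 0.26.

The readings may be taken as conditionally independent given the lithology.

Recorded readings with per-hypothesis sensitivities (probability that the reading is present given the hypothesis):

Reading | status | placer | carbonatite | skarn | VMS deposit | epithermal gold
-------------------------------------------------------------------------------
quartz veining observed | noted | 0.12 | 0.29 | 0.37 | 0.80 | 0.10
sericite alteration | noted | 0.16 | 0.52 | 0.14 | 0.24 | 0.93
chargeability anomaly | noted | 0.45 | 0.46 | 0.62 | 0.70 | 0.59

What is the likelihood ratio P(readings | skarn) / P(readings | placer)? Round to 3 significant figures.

3.72

Joint likelihood of the reading pattern under each hypothesis:
  skarn: 0.37 × 0.14 × 0.62 = 0.032116
  placer: 0.12 × 0.16 × 0.45 = 0.00864
Bayes factor = 0.032116 / 0.00864 ≈ 3.72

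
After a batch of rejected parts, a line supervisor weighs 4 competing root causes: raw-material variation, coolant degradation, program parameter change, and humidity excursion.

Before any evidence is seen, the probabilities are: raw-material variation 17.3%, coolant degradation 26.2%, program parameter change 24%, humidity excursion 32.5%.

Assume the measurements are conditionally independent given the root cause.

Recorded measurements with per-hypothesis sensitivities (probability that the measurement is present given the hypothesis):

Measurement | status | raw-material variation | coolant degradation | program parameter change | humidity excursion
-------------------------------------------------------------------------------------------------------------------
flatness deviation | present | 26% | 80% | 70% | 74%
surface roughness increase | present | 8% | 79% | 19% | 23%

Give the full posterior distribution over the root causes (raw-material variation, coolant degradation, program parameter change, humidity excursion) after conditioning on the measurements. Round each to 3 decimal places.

0.014, 0.646, 0.124, 0.216

Multiply each prior by the joint likelihood of the measurement pattern:
  raw-material variation: 0.173 × 0.26 × 0.08 = 0.0035984
  coolant degradation: 0.262 × 0.80 × 0.79 = 0.16558
  program parameter change: 0.240 × 0.70 × 0.19 = 0.03192
  humidity excursion: 0.325 × 0.74 × 0.23 = 0.055315
Normalizing constant Z = 0.0035984 + 0.16558 + 0.03192 + 0.055315 = 0.25642.
P(raw-material variation | evidence) = 0.0035984 / 0.25642 ≈ 0.014
P(coolant degradation | evidence) = 0.16558 / 0.25642 ≈ 0.646
P(program parameter change | evidence) = 0.03192 / 0.25642 ≈ 0.124
P(humidity excursion | evidence) = 0.055315 / 0.25642 ≈ 0.216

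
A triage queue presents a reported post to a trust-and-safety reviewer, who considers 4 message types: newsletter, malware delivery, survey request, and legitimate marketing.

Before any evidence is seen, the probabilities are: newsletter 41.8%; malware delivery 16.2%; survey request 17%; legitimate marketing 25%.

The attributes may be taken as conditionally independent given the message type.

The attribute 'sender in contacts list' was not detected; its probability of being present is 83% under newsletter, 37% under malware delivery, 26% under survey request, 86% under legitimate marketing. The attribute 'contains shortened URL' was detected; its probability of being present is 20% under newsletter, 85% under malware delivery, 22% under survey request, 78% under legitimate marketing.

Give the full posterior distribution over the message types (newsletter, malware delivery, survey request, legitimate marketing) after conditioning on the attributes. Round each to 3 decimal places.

For each hypothesis, the unnormalized posterior weight is prior × product of the attribute likelihoods (using 1 − P(present | H) for each absent attribute):
  newsletter: 0.418 × (1 − 0.83) × 0.20 = 0.014212
  malware delivery: 0.162 × (1 − 0.37) × 0.85 = 0.086751
  survey request: 0.170 × (1 − 0.26) × 0.22 = 0.027676
  legitimate marketing: 0.250 × (1 − 0.86) × 0.78 = 0.0273
Normalizing constant Z = 0.014212 + 0.086751 + 0.027676 + 0.0273 = 0.15594.
P(newsletter | evidence) = 0.014212 / 0.15594 ≈ 0.091
P(malware delivery | evidence) = 0.086751 / 0.15594 ≈ 0.556
P(survey request | evidence) = 0.027676 / 0.15594 ≈ 0.177
P(legitimate marketing | evidence) = 0.0273 / 0.15594 ≈ 0.175

0.091, 0.556, 0.177, 0.175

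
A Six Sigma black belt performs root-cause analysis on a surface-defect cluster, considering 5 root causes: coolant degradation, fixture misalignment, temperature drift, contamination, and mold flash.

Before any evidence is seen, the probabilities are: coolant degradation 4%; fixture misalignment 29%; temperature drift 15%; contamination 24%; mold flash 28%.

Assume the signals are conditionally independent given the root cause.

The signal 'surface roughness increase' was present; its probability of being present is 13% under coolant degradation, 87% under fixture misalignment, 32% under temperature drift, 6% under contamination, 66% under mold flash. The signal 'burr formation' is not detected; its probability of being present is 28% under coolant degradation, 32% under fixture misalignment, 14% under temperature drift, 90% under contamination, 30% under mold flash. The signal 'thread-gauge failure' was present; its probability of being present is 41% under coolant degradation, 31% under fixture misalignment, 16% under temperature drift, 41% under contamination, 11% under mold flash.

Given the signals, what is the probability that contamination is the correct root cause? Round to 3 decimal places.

By Bayes' rule with conditional independence, the unnormalized weight for each hypothesis is prior × ∏ likelihoods (using 1 − P(present | H) for each absent signal):
  coolant degradation: 0.04 × 0.13 × (1 − 0.28) × 0.41 = 0.001535
  fixture misalignment: 0.29 × 0.87 × (1 − 0.32) × 0.31 = 0.053185
  temperature drift: 0.15 × 0.32 × (1 − 0.14) × 0.16 = 0.0066048
  contamination: 0.24 × 0.06 × (1 − 0.90) × 0.41 = 0.0005904
  mold flash: 0.28 × 0.66 × (1 − 0.30) × 0.11 = 0.01423
The unnormalized weights sum to 0.076145.
P(contamination | evidence) = 0.0005904 / 0.076145 ≈ 0.008.

0.008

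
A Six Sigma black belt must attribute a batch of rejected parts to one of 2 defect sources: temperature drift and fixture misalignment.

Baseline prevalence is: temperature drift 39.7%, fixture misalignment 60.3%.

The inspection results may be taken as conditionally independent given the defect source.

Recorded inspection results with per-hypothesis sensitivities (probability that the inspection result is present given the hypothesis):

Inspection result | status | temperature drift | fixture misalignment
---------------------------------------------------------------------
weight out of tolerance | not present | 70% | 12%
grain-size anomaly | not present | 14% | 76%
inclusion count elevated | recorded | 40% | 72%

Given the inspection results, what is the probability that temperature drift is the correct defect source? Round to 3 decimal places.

By Bayes' rule with conditional independence, the unnormalized weight for each hypothesis is prior × ∏ likelihoods (using 1 − P(present | H) for each absent inspection result):
  temperature drift: 0.397 × (1 − 0.70) × (1 − 0.14) × 0.40 = 0.04097
  fixture misalignment: 0.603 × (1 − 0.12) × (1 − 0.76) × 0.72 = 0.091695
Normalizing constant Z = 0.04097 + 0.091695 = 0.13266.
P(temperature drift | evidence) = 0.04097 / 0.13266 ≈ 0.309.

0.309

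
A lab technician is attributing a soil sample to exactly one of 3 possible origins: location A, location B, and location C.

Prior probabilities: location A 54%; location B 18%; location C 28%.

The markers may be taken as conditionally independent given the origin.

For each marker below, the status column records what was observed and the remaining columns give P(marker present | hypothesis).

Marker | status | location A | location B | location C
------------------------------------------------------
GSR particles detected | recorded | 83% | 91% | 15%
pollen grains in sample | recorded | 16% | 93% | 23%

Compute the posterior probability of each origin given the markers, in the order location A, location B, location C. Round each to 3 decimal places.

By Bayes' rule with conditional independence, the unnormalized weight for each hypothesis is prior × ∏ likelihoods:
  location A: 0.54 × 0.83 × 0.16 = 0.071712
  location B: 0.18 × 0.91 × 0.93 = 0.15233
  location C: 0.28 × 0.15 × 0.23 = 0.00966
The unnormalized weights sum to 0.23371.
P(location A | evidence) = 0.071712 / 0.23371 ≈ 0.307
P(location B | evidence) = 0.15233 / 0.23371 ≈ 0.652
P(location C | evidence) = 0.00966 / 0.23371 ≈ 0.041

0.307, 0.652, 0.041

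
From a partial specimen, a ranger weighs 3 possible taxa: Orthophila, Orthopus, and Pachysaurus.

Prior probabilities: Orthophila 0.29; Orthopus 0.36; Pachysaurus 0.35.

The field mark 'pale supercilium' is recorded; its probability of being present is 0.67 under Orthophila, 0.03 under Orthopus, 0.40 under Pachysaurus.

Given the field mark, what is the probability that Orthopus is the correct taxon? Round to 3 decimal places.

For each hypothesis, the unnormalized posterior weight is prior × likelihood:
  Orthophila: 0.29 × 0.67 = 0.1943
  Orthopus: 0.36 × 0.03 = 0.0108
  Pachysaurus: 0.35 × 0.40 = 0.14
The unnormalized weights sum to 0.3451.
P(Orthopus | evidence) = 0.0108 / 0.3451 ≈ 0.031.

0.031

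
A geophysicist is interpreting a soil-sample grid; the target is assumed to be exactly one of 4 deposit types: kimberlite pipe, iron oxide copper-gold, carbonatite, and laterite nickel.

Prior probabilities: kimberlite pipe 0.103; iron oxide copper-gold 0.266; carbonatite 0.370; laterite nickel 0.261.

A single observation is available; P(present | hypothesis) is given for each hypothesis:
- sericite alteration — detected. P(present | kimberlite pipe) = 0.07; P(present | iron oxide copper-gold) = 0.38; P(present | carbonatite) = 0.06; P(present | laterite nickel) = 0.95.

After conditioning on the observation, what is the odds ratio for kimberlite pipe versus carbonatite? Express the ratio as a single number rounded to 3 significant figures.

0.325

Posterior odds equal prior odds times the likelihood ratio; only the two competing hypotheses matter.
  kimberlite pipe: 0.103 × 0.07 = 0.00721
  carbonatite: 0.370 × 0.06 = 0.0222
Posterior odds = 0.00721 / 0.0222 ≈ 0.325.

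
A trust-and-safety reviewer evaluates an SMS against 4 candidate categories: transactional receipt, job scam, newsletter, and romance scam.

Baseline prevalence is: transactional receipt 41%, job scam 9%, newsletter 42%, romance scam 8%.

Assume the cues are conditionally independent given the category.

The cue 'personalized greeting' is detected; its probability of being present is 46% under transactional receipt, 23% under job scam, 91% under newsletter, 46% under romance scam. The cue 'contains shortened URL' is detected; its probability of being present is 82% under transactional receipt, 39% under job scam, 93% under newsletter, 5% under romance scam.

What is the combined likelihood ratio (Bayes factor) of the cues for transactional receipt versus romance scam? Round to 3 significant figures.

Take the product of per-cue likelihoods under each hypothesis, then divide.
  transactional receipt: 0.46 × 0.82 = 0.3772
  romance scam: 0.46 × 0.05 = 0.023
Bayes factor = 0.3772 / 0.023 ≈ 16.4

16.4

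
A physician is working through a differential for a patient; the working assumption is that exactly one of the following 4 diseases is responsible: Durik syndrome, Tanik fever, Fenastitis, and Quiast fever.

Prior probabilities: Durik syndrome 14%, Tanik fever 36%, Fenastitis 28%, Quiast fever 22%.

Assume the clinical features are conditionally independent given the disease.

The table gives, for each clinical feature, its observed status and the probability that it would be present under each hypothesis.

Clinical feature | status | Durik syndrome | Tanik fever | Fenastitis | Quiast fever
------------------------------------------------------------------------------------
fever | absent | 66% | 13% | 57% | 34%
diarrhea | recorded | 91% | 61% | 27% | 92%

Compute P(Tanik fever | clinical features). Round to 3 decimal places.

0.477

For each hypothesis, the unnormalized posterior weight is prior × product of the clinical feature likelihoods (using 1 − P(present | H) for each absent clinical feature):
  Durik syndrome: 0.14 × (1 − 0.66) × 0.91 = 0.043316
  Tanik fever: 0.36 × (1 − 0.13) × 0.61 = 0.19105
  Fenastitis: 0.28 × (1 − 0.57) × 0.27 = 0.032508
  Quiast fever: 0.22 × (1 − 0.34) × 0.92 = 0.13358
The unnormalized weights sum to 0.40046.
P(Tanik fever | evidence) = 0.19105 / 0.40046 ≈ 0.477.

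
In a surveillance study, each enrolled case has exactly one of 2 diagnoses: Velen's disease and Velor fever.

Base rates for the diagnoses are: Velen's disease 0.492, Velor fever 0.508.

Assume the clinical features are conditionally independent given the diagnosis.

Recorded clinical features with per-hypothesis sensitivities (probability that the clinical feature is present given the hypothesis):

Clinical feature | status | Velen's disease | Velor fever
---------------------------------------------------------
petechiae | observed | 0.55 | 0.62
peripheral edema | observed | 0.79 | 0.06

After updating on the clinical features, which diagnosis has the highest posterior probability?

Velen's disease

By Bayes' rule with conditional independence, the unnormalized weight for each hypothesis is prior × ∏ likelihoods:
  Velen's disease: 0.492 × 0.55 × 0.79 = 0.21377
  Velor fever: 0.508 × 0.62 × 0.06 = 0.018898
The unnormalized weights sum to 0.23267.
P(Velen's disease | evidence) ≈ 0.21377 / 0.23267 ≈ 0.919
P(Velor fever | evidence) ≈ 0.018898 / 0.23267 ≈ 0.081
The largest is 0.919, so Velen's disease is most probable.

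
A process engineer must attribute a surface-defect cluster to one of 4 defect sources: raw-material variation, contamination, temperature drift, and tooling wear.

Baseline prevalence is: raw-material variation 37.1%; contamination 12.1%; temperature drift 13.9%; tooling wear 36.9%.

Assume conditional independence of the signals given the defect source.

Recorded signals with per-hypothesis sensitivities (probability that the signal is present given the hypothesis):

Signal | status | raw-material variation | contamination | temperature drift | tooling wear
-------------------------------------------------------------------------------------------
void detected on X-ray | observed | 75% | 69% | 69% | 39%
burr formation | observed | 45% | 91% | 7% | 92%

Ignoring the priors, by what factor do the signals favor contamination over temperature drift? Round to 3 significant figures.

13.0

The Bayes factor is the ratio of the joint likelihoods of the signal pattern under the two hypotheses.
  contamination: 0.69 × 0.91 = 0.6279
  temperature drift: 0.69 × 0.07 = 0.0483
Bayes factor = 0.6279 / 0.0483 ≈ 13.0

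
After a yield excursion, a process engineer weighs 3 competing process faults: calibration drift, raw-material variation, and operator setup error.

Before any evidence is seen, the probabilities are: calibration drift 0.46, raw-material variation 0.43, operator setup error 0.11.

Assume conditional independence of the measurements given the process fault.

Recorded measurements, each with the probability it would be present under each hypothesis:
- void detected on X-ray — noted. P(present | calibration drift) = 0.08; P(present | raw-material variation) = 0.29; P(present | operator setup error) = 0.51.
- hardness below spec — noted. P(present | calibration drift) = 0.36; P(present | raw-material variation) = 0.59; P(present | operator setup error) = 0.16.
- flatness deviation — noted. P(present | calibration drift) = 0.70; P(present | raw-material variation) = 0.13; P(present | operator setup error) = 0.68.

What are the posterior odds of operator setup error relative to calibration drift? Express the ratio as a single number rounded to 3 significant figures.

0.658

The normalizing constant cancels in an odds ratio, so compute prior × likelihood for the two hypotheses only:
  operator setup error: 0.11 × 0.51 × 0.16 × 0.68 = 0.0061037
  calibration drift: 0.46 × 0.08 × 0.36 × 0.70 = 0.0092736
Odds(operator setup error : calibration drift) = 0.0061037 / 0.0092736 ≈ 0.658.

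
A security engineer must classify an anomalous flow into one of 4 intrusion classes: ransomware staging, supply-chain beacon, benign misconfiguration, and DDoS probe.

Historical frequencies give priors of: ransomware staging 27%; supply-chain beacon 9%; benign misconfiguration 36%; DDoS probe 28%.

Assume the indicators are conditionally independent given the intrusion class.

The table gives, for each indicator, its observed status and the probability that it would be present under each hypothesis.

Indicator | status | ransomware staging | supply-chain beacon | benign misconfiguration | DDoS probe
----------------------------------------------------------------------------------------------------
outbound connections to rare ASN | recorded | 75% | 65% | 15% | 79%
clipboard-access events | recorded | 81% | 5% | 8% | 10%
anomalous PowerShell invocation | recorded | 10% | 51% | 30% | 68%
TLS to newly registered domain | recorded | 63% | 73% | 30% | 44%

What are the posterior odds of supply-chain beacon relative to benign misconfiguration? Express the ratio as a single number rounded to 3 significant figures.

Unnormalized posterior weight (prior times the indicator likelihoods) for each of the two hypotheses:
  supply-chain beacon: 0.09 × 0.65 × 0.05 × 0.51 × 0.73 = 0.001089
  benign misconfiguration: 0.36 × 0.15 × 0.08 × 0.30 × 0.30 = 0.0003888
Posterior odds = 0.001089 / 0.0003888 ≈ 2.80.

2.80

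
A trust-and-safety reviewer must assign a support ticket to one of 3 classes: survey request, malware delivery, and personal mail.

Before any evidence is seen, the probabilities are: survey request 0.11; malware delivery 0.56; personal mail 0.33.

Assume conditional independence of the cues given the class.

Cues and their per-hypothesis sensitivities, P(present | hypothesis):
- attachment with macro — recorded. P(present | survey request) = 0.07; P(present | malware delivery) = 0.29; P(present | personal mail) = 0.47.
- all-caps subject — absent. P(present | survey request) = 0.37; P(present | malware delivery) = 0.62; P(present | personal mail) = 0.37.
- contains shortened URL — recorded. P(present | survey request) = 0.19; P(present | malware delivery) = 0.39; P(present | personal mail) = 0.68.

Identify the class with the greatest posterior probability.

personal mail

Multiply each prior by the joint likelihood of the cue pattern (using 1 − P(present | H) for each absent cue):
  survey request: 0.11 × 0.07 × (1 − 0.37) × 0.19 = 0.00092169
  malware delivery: 0.56 × 0.29 × (1 − 0.62) × 0.39 = 0.024068
  personal mail: 0.33 × 0.47 × (1 − 0.37) × 0.68 = 0.066445
Marginal likelihood of the evidence = 0.091434.
P(survey request | evidence) ≈ 0.00092169 / 0.091434 ≈ 0.010
P(malware delivery | evidence) ≈ 0.024068 / 0.091434 ≈ 0.263
P(personal mail | evidence) ≈ 0.066445 / 0.091434 ≈ 0.727
The largest is 0.727, so personal mail is most probable.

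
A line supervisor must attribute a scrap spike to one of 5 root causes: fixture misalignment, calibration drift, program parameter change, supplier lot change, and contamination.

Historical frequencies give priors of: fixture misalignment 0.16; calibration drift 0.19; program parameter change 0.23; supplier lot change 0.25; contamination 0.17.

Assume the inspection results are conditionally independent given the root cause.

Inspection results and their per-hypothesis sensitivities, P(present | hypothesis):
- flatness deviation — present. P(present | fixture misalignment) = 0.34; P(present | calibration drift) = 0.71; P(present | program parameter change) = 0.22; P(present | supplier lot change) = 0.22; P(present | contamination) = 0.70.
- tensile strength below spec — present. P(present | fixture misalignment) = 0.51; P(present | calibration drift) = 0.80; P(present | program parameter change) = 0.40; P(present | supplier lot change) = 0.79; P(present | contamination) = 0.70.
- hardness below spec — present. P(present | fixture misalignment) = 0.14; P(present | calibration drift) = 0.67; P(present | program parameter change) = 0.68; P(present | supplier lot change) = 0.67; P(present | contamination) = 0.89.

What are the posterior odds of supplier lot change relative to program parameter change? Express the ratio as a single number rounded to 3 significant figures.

2.12

Unnormalized posterior weight (prior times the inspection result likelihoods) for each of the two hypotheses:
  supplier lot change: 0.25 × 0.22 × 0.79 × 0.67 = 0.029112
  program parameter change: 0.23 × 0.22 × 0.40 × 0.68 = 0.013763
Posterior odds = 0.029112 / 0.013763 ≈ 2.12.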